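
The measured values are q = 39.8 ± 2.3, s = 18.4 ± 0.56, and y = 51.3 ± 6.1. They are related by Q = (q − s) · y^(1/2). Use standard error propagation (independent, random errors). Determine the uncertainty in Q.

Let u = q − s = 21.4. δu = √(δq² + δs²) = √(5.29 + 0.314) = 2.37, so δu/u = 0.111.
Q is then a monomial in u, y:
δQ/Q = √((δu/u)² + (½·δy/y)²) = √(0.0122 + 0.00353) = 0.126
Q = 153, so δQ = 0.126 × 153 = 19.2.

19.2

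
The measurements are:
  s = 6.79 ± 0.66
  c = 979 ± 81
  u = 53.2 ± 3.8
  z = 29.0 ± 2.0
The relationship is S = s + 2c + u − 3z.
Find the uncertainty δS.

For a sum/difference, combine absolute errors in quadrature:
  (δs)² = 0.436;  (2·δc)² = 26200;  (δu)² = 14.4;  (3·δz)² = 36.0
δS = √(26300) = 162

162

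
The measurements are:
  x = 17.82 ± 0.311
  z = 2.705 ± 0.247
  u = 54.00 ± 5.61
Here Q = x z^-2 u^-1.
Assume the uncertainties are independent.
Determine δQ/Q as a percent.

Relative error in a monomial: (δQ/Q)² = Σ (nᵢ · δxᵢ/xᵢ)².
  (1·δx/x)² = (1×0.0175)² = 0.000305;  (-2·δz/z)² = (-2×0.0913)² = 0.0334;  (-1·δu/u)² = (-1×0.104)² = 0.0108
δQ/Q = √(0.0444) = 0.211

21.1%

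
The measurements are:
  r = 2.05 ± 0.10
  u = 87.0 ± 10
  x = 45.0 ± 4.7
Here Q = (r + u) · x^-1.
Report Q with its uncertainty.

Let w = r + u = 89.0. δw = √(δr² + δu²) = √(0.0100 + 100) = 10.0, so δw/w = 0.112.
Q is then a monomial in w, x:
δQ/Q = √((δw/w)² + (-1·δx/x)²) = √(0.0126 + 0.0109) = 0.153
Q = 1.98, so δQ = 0.153 × 1.98 = 0.303.

1.98 ± 0.303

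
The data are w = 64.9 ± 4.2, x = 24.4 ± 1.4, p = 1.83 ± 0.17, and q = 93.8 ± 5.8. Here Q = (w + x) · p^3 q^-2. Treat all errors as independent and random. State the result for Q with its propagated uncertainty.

0.0622 ± 0.0192

Let u = w + x = 89.3. δu = √(δw² + δx²) = √(17.6 + 1.96) = 4.43, so δu/u = 0.0496.
Q is then a monomial in u, p, q:
δQ/Q = √((δu/u)² + (3·δp/p)² + (-2·δq/q)²) = √(0.00246 + 0.0777 + 0.0153) = 0.309
Q = 0.0622, so δQ = 0.309 × 0.0622 = 0.0192.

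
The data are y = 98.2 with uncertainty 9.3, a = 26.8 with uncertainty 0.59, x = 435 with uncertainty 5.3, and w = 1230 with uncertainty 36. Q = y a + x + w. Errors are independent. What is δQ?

Let p = y·a = 2630. δp/p = √((1·δy/y)² + (1·δa/a)²) = √(0.00897 + 0.000485) = 0.0972, so δp = 256.
Q = p + x + w: δQ = √(δp² + δx² + δw²) = √(65500 + 28.1 + 1300) = 258

258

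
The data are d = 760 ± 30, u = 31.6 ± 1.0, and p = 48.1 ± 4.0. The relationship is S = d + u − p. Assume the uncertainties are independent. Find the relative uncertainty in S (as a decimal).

0.0407

For a sum/difference, combine absolute errors in quadrature:
  (δd)² = 900;  (δu)² = 1.00;  (δp)² = 16.0
δS = √(917) = 30.3
S = 744, so δS/S = 30.3/744 = 0.0407.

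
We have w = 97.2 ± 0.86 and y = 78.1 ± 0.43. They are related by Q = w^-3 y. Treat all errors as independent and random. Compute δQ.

For a monomial Q ∝ w^-3, y, fractional errors add in quadrature:
  (-3·δw/w)² = (-3×0.00885)² = 0.000705;  (1·δy/y)² = (1×0.00551)² = 3.03e-05
δQ/Q = √(0.000735) = 0.0271
Q = 8.5e-05, so δQ = 0.0271 × 8.5e-05 = 2.31e-06.

2.31e-06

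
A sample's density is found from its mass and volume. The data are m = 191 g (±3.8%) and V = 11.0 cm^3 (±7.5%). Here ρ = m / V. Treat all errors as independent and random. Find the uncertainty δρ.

1.46 g/cm^3

ρ is a product of powers, so relative uncertainties combine in quadrature:
  (1·δm/m)² = (1×0.0380)² = 0.00144;  (-1·δV/V)² = (-1×0.0750)² = 0.00562
δρ/ρ = √(0.00707) = 0.0841
ρ = 17.4 g/cm^3, so δρ = 0.0841 × 17.4 = 1.46 g/cm^3.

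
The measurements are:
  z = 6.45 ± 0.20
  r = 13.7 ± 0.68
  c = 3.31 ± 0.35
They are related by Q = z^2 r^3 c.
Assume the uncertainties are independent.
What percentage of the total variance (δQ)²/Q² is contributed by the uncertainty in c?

30.1%

(δQ/Q)² = (2·δz/z)² + (3·δr/r)² + (1·δc/c)²
  z term: (2×0.0310)² = 0.00385
  r term: (3×0.0496)² = 0.0222
  c term: (1×0.106)² = 0.0112
Total = 0.0372. Share from c = 0.0112/0.0372 = 0.301.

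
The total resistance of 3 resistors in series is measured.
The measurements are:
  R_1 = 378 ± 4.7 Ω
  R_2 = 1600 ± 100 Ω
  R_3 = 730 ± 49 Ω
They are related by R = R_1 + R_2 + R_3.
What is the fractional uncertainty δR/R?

0.0412

Each term contributes (cᵢ δxᵢ)² to (δR)²:
  (δR_1)² = 22.1;  (δR_2)² = 10000;  (δR_3)² = 2400
δR = √(12400) = 111 Ω
R = 2710 Ω, so δR/R = 111/2710 = 0.0412.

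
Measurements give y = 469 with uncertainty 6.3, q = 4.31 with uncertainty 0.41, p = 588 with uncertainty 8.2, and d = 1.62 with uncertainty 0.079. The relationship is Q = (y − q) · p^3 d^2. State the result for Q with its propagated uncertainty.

Let u = y − q = 465. δu = √(δy² + δq²) = √(39.7 + 0.168) = 6.31, so δu/u = 0.0136.
Q is then a monomial in u, p, d:
δQ/Q = √((δu/u)² + (3·δp/p)² + (2·δd/d)²) = √(0.000185 + 0.00175 + 0.00951) = 0.107
Q = 2.48e+11, so δQ = 0.107 × 2.48e+11 = 2.65e+10.

(2.48 ± 0.265) × 10^11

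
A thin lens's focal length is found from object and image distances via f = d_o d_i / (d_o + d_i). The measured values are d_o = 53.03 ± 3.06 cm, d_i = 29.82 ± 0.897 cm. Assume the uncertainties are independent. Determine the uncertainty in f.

0.541 cm

∂f/∂d_o = (d_i/(d_o+d_i))² = 0.130;  ∂f/∂d_i = (d_o/(d_o+d_i))² = 0.410
δf = √((∂f/∂d_o · δd_o)² + (∂f/∂d_i · δd_i)²) = √(0.157 + 0.135) = 0.541 cm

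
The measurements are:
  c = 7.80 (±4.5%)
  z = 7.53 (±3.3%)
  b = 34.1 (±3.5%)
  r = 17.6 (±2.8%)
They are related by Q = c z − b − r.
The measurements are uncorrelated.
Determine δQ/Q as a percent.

50.1%

Let p = c·z = 58.7. δp/p = √((1·δc/c)² + (1·δz/z)²) = √(0.00202 + 0.00109) = 0.0558, so δp = 3.28.
Q = p − b − r: δQ = √(δp² + δb² + δr²) = √(10.7 + 1.42 + 0.243) = 3.52
Q = 7.03, so δQ/Q = 3.52/7.03 = 0.501.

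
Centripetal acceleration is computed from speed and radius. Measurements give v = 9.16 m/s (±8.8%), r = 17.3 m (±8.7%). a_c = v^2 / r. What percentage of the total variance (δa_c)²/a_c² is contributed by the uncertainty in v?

80.4%

(δa_c/a_c)² = (2·δv/v)² + (-1·δr/r)²
  v term: (2×0.0880)² = 0.0310
  r term: (-1×0.0870)² = 0.00757
Total = 0.0385. Share from v = 0.0310/0.0385 = 0.804.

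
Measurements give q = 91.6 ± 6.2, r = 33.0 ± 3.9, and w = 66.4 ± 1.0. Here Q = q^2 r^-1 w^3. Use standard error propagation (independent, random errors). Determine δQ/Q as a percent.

Relative error in a monomial: (δQ/Q)² = Σ (nᵢ · δxᵢ/xᵢ)².
  (2·δq/q)² = (2×0.0677)² = 0.0183;  (-1·δr/r)² = (-1×0.118)² = 0.0140;  (3·δw/w)² = (3×0.0151)² = 0.00204
δQ/Q = √(0.0343) = 0.185

18.5%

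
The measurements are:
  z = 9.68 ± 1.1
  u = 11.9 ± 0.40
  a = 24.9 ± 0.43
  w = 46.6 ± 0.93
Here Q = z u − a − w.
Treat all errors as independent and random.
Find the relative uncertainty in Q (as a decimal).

Let p = z·u = 115. δp/p = √((1·δz/z)² + (1·δu/u)²) = √(0.0129 + 0.00113) = 0.119, so δp = 13.7.
Q = p − a − w: δQ = √(δp² + δa² + δw²) = √(186 + 0.185 + 0.865) = 13.7
Q = 43.7, so δQ/Q = 13.7/43.7 = 0.313.

0.313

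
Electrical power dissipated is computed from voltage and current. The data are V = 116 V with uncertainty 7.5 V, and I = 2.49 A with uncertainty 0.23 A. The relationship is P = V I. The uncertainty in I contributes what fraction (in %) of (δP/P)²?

(δP/P)² = (1·δV/V)² + (1·δI/I)²
  V term: (1×0.0647)² = 0.00418
  I term: (1×0.0924)² = 0.00853
Total = 0.0127. Share from I = 0.00853/0.0127 = 0.671.

67.1%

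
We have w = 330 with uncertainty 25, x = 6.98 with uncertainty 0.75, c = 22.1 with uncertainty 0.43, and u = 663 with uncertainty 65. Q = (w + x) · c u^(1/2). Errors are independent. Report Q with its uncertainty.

(1.92 ± 0.175) × 10^5

Let h = w + x = 337. δh = √(δw² + δx²) = √(625 + 0.562) = 25.0, so δh/h = 0.0742.
Q is then a monomial in h, c, u:
δQ/Q = √((δh/h)² + (1·δc/c)² + (½·δu/u)²) = √(0.00551 + 0.000379 + 0.00240) = 0.0911
Q = 1.92e+05, so δQ = 0.0911 × 1.92e+05 = 17500.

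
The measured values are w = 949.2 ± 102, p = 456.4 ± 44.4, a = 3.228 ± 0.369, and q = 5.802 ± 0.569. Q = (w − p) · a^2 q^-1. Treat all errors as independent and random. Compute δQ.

Let u = w − p = 492.8. δu = √(δw² + δp²) = √(10400 + 1970) = 111, so δu/u = 0.226.
Q is then a monomial in u, a, q:
δQ/Q = √((δu/u)² + (2·δa/a)² + (-1·δq/q)²) = √(0.0510 + 0.0523 + 0.00962) = 0.336
Q = 885.0, so δQ = 0.336 × 885.0 = 297.

297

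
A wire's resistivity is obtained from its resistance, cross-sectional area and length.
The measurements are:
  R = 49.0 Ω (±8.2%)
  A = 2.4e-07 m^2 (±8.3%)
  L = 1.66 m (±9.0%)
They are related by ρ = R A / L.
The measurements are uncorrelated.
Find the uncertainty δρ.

1.04e-06 Ω·m

For a monomial ρ ∝ R, A, L^-1, fractional errors add in quadrature:
  (1·δR/R)² = (1×0.0820)² = 0.00672;  (1·δA/A)² = (1×0.0830)² = 0.00689;  (-1·δL/L)² = (-1×0.0900)² = 0.00810
δρ/ρ = √(0.0217) = 0.147
ρ = 7.08e-06 Ω·m, so δρ = 0.147 × 7.08e-06 = 1.04e-06 Ω·m.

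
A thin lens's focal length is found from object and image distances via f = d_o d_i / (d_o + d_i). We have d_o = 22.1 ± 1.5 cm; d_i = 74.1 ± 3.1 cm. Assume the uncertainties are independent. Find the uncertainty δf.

0.905 cm

∂f/∂d_o = (d_i/(d_o+d_i))² = 0.593;  ∂f/∂d_i = (d_o/(d_o+d_i))² = 0.0528
δf = √((∂f/∂d_o · δd_o)² + (∂f/∂d_i · δd_i)²) = √(0.792 + 0.0268) = 0.905 cm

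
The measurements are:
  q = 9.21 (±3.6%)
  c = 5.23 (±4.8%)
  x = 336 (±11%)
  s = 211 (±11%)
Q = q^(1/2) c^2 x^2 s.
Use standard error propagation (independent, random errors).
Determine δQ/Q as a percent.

Products/powers → add relative errors in quadrature, weighted by exponent:
  (½·δq/q)² = (0.5×0.0360)² = 0.000324;  (2·δc/c)² = (2×0.0480)² = 0.00922;  (2·δx/x)² = (2×0.110)² = 0.0484;  (1·δs/s)² = (1×0.110)² = 0.0121
δQ/Q = √(0.0700) = 0.265

26.5%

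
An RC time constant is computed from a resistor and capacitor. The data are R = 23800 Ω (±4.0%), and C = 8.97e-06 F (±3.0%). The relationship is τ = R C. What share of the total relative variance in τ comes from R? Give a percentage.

(δτ/τ)² = (1·δR/R)² + (1·δC/C)²
  R term: (1×0.0400)² = 0.00160
  C term: (1×0.0300)² = 0.000900
Total = 0.00250. Share from R = 0.00160/0.00250 = 0.640.

64.0%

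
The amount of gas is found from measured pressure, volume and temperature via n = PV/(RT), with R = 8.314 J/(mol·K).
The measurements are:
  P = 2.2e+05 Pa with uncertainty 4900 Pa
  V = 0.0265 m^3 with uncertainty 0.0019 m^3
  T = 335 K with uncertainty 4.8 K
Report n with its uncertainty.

Since n is a product/quotient, work with relative uncertainties:
  (1·δP/P)² = (1×0.0223)² = 0.000496;  (1·δV/V)² = (1×0.0717)² = 0.00514;  (-1·δT/T)² = (-1×0.0143)² = 0.000205
δn/n = √(0.00584) = 0.0764
n = 2.09 mol, so δn = 0.0764 × 2.09 = 0.160 mol.

2.09 ± 0.160 mol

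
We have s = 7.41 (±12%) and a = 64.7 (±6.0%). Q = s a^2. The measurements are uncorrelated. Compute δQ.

5260

Since Q is a product/quotient, work with relative uncertainties:
  (1·δs/s)² = (1×0.120)² = 0.0144;  (2·δa/a)² = (2×0.0600)² = 0.0144
δQ/Q = √(0.0288) = 0.170
Q = 31000, so δQ = 0.170 × 31000 = 5260.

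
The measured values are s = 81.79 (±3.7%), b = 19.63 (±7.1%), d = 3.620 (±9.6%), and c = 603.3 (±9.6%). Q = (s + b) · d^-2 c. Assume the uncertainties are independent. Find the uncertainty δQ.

1010

Let u = s + b = 101.4. δu = √(δs² + δb²) = √(9.16 + 1.94) = 3.33, so δu/u = 0.0329.
Q is then a monomial in u, d, c:
δQ/Q = √((δu/u)² + (-2·δd/d)² + (1·δc/c)²) = √(0.00108 + 0.0369 + 0.00922) = 0.217
Q = 4669, so δQ = 0.217 × 4669 = 1010.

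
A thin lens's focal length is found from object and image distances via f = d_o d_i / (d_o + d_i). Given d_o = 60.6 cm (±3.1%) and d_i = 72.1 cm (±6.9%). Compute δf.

∂f/∂d_o = (d_i/(d_o+d_i))² = 0.295;  ∂f/∂d_i = (d_o/(d_o+d_i))² = 0.209
δf = √((∂f/∂d_o · δd_o)² + (∂f/∂d_i · δd_i)²) = √(0.308 + 1.08) = 1.18 cm

1.18 cm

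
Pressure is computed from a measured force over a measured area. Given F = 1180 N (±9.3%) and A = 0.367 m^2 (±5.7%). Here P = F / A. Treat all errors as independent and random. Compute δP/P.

0.109

For a monomial P ∝ F, A^-1, fractional errors add in quadrature:
  (1·δF/F)² = (1×0.0930)² = 0.00865;  (-1·δA/A)² = (-1×0.0570)² = 0.00325
δP/P = √(0.0119) = 0.109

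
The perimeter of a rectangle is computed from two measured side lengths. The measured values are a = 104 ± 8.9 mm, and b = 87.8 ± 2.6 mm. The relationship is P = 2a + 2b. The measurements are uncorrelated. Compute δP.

18.5 mm

Absolute uncertainties add in quadrature for a linear combination:
  (2·δa)² = 317;  (2·δb)² = 27.0
δP = √(344) = 18.5 mm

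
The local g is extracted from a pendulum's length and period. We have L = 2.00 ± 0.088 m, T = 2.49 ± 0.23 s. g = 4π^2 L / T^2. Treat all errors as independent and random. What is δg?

Products/powers → add relative errors in quadrature, weighted by exponent:
  (1·δL/L)² = (1×0.0440)² = 0.00194;  (-2·δT/T)² = (-2×0.0924)² = 0.0341
δg/g = √(0.0361) = 0.190
g = 12.7 m/s^2, so δg = 0.190 × 12.7 = 2.42 m/s^2.

2.42 m/s^2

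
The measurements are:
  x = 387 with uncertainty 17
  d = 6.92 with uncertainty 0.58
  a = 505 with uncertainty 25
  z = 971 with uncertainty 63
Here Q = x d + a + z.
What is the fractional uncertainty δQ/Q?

0.0631

Let p = x·d = 2680. δp/p = √((1·δx/x)² + (1·δd/d)²) = √(0.00193 + 0.00702) = 0.0946, so δp = 253.
Q = p + a + z: δQ = √(δp² + δa² + δz²) = √(64200 + 625 + 3970) = 262
Q = 4150, so δQ/Q = 262/4150 = 0.0631.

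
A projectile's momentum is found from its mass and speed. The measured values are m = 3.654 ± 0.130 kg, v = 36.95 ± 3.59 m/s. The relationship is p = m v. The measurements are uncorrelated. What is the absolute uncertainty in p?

14.0 kg·m/s

Relative error in a monomial: (δp/p)² = Σ (nᵢ · δxᵢ/xᵢ)².
  (1·δm/m)² = (1×0.0356)² = 0.00127;  (1·δv/v)² = (1×0.0972)² = 0.00944
δp/p = √(0.0107) = 0.103
p = 135.0 kg·m/s, so δp = 0.103 × 135.0 = 14.0 kg·m/s.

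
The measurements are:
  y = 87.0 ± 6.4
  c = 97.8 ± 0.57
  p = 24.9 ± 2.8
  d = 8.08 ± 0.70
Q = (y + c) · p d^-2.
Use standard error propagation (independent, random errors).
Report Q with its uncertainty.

70.5 ± 14.8

Let u = y + c = 185. δu = √(δy² + δc²) = √(41.0 + 0.325) = 6.43, so δu/u = 0.0348.
Q is then a monomial in u, p, d:
δQ/Q = √((δu/u)² + (1·δp/p)² + (-2·δd/d)²) = √(0.00121 + 0.0126 + 0.0300) = 0.209
Q = 70.5, so δQ = 0.209 × 70.5 = 14.8.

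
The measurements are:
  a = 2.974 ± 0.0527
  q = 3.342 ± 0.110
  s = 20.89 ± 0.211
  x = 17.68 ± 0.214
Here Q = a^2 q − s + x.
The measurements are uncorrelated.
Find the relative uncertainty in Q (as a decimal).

Let p = a^2·q = 29.56. δp/p = √((2·δa/a)² + (1·δq/q)²) = √(0.00126 + 0.00108) = 0.0484, so δp = 1.43.
Q = p − s + x: δQ = √(δp² + δs² + δx²) = √(2.04 + 0.0445 + 0.0458) = 1.46
Q = 26.35, so δQ/Q = 1.46/26.35 = 0.0554.

0.0554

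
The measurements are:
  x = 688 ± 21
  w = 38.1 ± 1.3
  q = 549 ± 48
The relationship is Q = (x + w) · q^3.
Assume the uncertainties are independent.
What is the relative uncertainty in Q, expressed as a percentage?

Let u = x + w = 726. δu = √(δx² + δw²) = √(441 + 1.69) = 21.0, so δu/u = 0.0290.
Q is then a monomial in u, q:
δQ/Q = √((δu/u)² + (3·δq/q)²) = √(0.000840 + 0.0688) = 0.264

26.4%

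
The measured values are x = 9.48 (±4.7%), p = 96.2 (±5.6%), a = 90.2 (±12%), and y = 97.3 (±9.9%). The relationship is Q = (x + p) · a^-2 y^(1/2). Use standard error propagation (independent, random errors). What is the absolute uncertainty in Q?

0.0321

Let u = x + p = 106. δu = √(δx² + δp²) = √(0.199 + 29.0) = 5.41, so δu/u = 0.0512.
Q is then a monomial in u, a, y:
δQ/Q = √((δu/u)² + (-2·δa/a)² + (½·δy/y)²) = √(0.00262 + 0.0576 + 0.00245) = 0.250
Q = 0.128, so δQ = 0.250 × 0.128 = 0.0321.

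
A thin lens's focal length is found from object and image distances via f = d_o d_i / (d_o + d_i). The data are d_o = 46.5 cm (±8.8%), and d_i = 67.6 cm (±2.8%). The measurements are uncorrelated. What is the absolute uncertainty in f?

1.47 cm

∂f/∂d_o = (d_i/(d_o+d_i))² = 0.351;  ∂f/∂d_i = (d_o/(d_o+d_i))² = 0.166
δf = √((∂f/∂d_o · δd_o)² + (∂f/∂d_i · δd_i)²) = √(2.06 + 0.0988) = 1.47 cm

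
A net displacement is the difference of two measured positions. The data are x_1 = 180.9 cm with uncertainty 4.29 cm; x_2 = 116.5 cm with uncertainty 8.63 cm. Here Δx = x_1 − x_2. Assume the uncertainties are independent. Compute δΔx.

Δx is a linear combination, so absolute uncertainties add in quadrature:
  (δx_1)² = 18.4;  (δx_2)² = 74.5
δΔx = √(92.9) = 9.64 cm

9.64 cm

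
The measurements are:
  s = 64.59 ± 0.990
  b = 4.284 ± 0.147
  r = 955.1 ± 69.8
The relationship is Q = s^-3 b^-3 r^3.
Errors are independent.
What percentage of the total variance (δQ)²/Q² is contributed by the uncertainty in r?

79.1%

(δQ/Q)² = (-3·δs/s)² + (-3·δb/b)² + (3·δr/r)²
  s term: (-3×0.0153)² = 0.00211
  b term: (-3×0.0343)² = 0.0106
  r term: (3×0.0731)² = 0.0481
Total = 0.0608. Share from r = 0.0481/0.0608 = 0.791.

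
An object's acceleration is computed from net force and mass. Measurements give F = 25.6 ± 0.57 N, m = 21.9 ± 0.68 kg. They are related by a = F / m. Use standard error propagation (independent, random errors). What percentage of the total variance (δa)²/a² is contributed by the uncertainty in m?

(δa/a)² = (1·δF/F)² + (-1·δm/m)²
  F term: (1×0.0223)² = 0.000496
  m term: (-1×0.0311)² = 0.000964
Total = 0.00146. Share from m = 0.000964/0.00146 = 0.660.

66.0%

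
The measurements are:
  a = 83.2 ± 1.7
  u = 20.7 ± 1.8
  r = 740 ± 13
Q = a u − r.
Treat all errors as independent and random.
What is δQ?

Let p = a·u = 1720. δp/p = √((1·δa/a)² + (1·δu/u)²) = √(0.000417 + 0.00756) = 0.0893, so δp = 154.
Q = p − r: δQ = √(δp² + δr²) = √(23700 + 169) = 154

154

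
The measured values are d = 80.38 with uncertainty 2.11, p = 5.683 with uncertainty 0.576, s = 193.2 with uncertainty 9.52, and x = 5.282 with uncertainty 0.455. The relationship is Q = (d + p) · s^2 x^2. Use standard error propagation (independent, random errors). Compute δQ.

Let u = d + p = 86.06. δu = √(δd² + δp²) = √(4.45 + 0.332) = 2.19, so δu/u = 0.0254.
Q is then a monomial in u, s, x:
δQ/Q = √((δu/u)² + (2·δs/s)² + (2·δx/x)²) = √(0.000646 + 0.00971 + 0.0297) = 0.200
Q = 8.962e+07, so δQ = 0.200 × 8.962e+07 = 1.79e+07.

1.79e+07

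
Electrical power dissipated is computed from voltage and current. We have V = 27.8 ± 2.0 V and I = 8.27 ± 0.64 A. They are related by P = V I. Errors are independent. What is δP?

24.3 W

For a monomial P ∝ V, I, fractional errors add in quadrature:
  (1·δV/V)² = (1×0.0719)² = 0.00518;  (1·δI/I)² = (1×0.0774)² = 0.00599
δP/P = √(0.0112) = 0.106
P = 230 W, so δP = 0.106 × 230 = 24.3 W.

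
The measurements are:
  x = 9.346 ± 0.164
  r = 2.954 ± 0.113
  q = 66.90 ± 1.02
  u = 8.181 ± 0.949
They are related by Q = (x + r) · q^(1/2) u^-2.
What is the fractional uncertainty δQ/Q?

0.233

Let w = x + r = 12.30. δw = √(δx² + δr²) = √(0.0269 + 0.0128) = 0.199, so δw/w = 0.0162.
Q is then a monomial in w, q, u:
δQ/Q = √((δw/w)² + (½·δq/q)² + (-2·δu/u)²) = √(0.000262 + 5.81e-05 + 0.0538) = 0.233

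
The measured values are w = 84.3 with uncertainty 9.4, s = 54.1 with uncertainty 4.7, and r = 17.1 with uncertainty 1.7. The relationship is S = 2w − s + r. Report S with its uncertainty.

Each term contributes (cᵢ δxᵢ)² to (δS)²:
  (2·δw)² = 353;  (δs)² = 22.1;  (δr)² = 2.89
δS = √(378) = 19.5
S = 132.

132 ± 19.5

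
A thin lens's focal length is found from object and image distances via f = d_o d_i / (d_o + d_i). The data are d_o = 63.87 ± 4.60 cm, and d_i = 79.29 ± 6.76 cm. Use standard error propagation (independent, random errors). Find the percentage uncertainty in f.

5.51%

∂f/∂d_o = (d_i/(d_o+d_i))² = 0.307;  ∂f/∂d_i = (d_o/(d_o+d_i))² = 0.199
δf = √((∂f/∂d_o · δd_o)² + (∂f/∂d_i · δd_i)²) = √(1.99 + 1.81) = 1.95 cm
f = 35.37 cm, so δf/f = 1.95/35.37 = 0.0551.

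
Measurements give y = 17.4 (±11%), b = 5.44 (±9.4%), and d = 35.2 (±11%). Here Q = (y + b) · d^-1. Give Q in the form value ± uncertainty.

Let u = y + b = 22.8. δu = √(δy² + δb²) = √(3.66 + 0.261) = 1.98, so δu/u = 0.0867.
Q is then a monomial in u, d:
δQ/Q = √((δu/u)² + (-1·δd/d)²) = √(0.00752 + 0.0121) = 0.140
Q = 0.649, so δQ = 0.140 × 0.649 = 0.0909.

0.649 ± 0.0909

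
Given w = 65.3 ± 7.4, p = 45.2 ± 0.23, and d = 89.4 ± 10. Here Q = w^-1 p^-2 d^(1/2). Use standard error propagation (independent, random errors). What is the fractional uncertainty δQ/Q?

0.127

For a monomial Q ∝ w^-1, p^-2, d^(1/2), fractional errors add in quadrature:
  (-1·δw/w)² = (-1×0.113)² = 0.0128;  (-2·δp/p)² = (-2×0.00509)² = 0.000104;  (½·δd/d)² = (0.5×0.112)² = 0.00313
δQ/Q = √(0.0161) = 0.127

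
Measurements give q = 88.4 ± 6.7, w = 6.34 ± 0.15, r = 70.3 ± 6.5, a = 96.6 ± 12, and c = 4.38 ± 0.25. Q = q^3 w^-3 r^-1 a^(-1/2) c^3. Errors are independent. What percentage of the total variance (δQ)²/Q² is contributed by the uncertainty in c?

(δQ/Q)² = (3·δq/q)² + (-3·δw/w)² + (-1·δr/r)² + (−½·δa/a)² + (3·δc/c)²
  q term: (3×0.0758)² = 0.0517
  w term: (-3×0.0237)² = 0.00504
  r term: (-1×0.0925)² = 0.00855
  a term: (-0.5×0.124)² = 0.00386
  c term: (3×0.0571)² = 0.0293
Total = 0.0985. Share from c = 0.0293/0.0985 = 0.298.

29.8%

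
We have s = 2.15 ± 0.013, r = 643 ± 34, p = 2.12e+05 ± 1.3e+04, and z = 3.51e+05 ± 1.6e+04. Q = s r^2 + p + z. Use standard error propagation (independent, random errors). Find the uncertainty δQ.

96400

Let w = s·r^2 = 8.89e+05. δw/w = √((1·δs/s)² + (2·δr/r)²) = √(3.66e-05 + 0.0112) = 0.106, so δw = 94200.
Q = w + p + z: δQ = √(δw² + δp² + δz²) = √(8.87e+09 + 1.69e+08 + 2.56e+08) = 96400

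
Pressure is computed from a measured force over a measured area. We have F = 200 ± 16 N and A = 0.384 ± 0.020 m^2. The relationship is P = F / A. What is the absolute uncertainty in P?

49.7 Pa

Since P is a product/quotient, work with relative uncertainties:
  (1·δF/F)² = (1×0.0800)² = 0.00640;  (-1·δA/A)² = (-1×0.0521)² = 0.00271
δP/P = √(0.00911) = 0.0955
P = 521 Pa, so δP = 0.0955 × 521 = 49.7 Pa.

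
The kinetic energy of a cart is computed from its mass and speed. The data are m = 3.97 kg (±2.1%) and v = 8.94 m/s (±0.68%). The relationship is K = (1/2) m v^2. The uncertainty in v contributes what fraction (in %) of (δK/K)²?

29.5%

(δK/K)² = (1·δm/m)² + (2·δv/v)²
  m term: (1×0.0210)² = 0.000441
  v term: (2×0.00680)² = 0.000185
Total = 0.000626. Share from v = 0.000185/0.000626 = 0.295.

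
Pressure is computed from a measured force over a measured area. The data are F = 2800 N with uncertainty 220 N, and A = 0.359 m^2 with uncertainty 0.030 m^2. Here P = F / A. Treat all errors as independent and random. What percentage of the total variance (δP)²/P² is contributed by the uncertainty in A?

53.1%

(δP/P)² = (1·δF/F)² + (-1·δA/A)²
  F term: (1×0.0786)² = 0.00617
  A term: (-1×0.0836)² = 0.00698
Total = 0.0132. Share from A = 0.00698/0.0132 = 0.531.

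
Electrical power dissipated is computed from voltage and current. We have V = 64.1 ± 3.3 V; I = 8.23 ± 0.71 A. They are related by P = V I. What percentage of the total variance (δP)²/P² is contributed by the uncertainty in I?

(δP/P)² = (1·δV/V)² + (1·δI/I)²
  V term: (1×0.0515)² = 0.00265
  I term: (1×0.0863)² = 0.00744
Total = 0.0101. Share from I = 0.00744/0.0101 = 0.737.

73.7%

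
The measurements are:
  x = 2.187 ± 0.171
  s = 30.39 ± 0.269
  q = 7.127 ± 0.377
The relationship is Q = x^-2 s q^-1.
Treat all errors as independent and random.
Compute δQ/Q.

0.165

Relative error in a monomial: (δQ/Q)² = Σ (nᵢ · δxᵢ/xᵢ)².
  (-2·δx/x)² = (-2×0.0782)² = 0.0245;  (1·δs/s)² = (1×0.00885)² = 7.84e-05;  (-1·δq/q)² = (-1×0.0529)² = 0.00280
δQ/Q = √(0.0273) = 0.165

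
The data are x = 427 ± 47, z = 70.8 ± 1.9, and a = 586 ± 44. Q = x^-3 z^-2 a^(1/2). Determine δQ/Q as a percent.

33.7%

For a monomial Q ∝ x^-3, z^-2, a^(1/2), fractional errors add in quadrature:
  (-3·δx/x)² = (-3×0.110)² = 0.109;  (-2·δz/z)² = (-2×0.0268)² = 0.00288;  (½·δa/a)² = (0.5×0.0751)² = 0.00141
δQ/Q = √(0.113) = 0.337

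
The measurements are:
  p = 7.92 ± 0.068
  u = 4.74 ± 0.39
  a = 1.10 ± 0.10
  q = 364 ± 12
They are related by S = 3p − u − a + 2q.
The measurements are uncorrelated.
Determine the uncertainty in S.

S is a linear combination, so absolute uncertainties add in quadrature:
  (3·δp)² = 0.0416;  (δu)² = 0.152;  (δa)² = 0.0100;  (2·δq)² = 576
δS = √(576) = 24.0

24.0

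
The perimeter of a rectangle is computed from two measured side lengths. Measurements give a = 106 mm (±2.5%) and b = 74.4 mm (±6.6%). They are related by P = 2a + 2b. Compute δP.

11.2 mm

Absolute uncertainties add in quadrature for a linear combination:
  (2·δa)² = 28.1;  (2·δb)² = 96.4
δP = √(125) = 11.2 mm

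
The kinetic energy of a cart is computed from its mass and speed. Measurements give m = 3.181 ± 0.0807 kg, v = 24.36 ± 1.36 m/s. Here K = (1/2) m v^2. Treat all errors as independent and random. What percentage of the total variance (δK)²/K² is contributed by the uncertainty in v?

95.1%

(δK/K)² = (1·δm/m)² + (2·δv/v)²
  m term: (1×0.0254)² = 0.000644
  v term: (2×0.0558)² = 0.0125
Total = 0.0131. Share from v = 0.0125/0.0131 = 0.951.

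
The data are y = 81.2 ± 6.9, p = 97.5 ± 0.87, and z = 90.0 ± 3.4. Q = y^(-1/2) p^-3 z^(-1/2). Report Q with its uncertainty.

(1.26 ± 0.0677) × 10^-8

Q is a product of powers, so relative uncertainties combine in quadrature:
  (−½·δy/y)² = (-0.5×0.0850)² = 0.00181;  (-3·δp/p)² = (-3×0.00892)² = 0.000717;  (−½·δz/z)² = (-0.5×0.0378)² = 0.000357
δQ/Q = √(0.00288) = 0.0537
Q = 1.26e-08, so δQ = 0.0537 × 1.26e-08 = 6.77e-10.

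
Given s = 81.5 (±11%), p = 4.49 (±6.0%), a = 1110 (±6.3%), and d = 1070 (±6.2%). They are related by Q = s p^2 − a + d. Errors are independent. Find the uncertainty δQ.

Let w = s·p^2 = 1640. δw/w = √((1·δs/s)² + (2·δp/p)²) = √(0.0121 + 0.0144) = 0.163, so δw = 267.
Q = w − a + d: δQ = √(δw² + δa² + δd²) = √(71500 + 4890 + 4400) = 284

284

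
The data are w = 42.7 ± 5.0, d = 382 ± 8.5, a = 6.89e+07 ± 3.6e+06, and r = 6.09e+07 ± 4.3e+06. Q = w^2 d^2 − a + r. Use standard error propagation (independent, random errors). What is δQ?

Let p = w^2·d^2 = 2.66e+08. δp/p = √((2·δw/w)² + (2·δd/d)²) = √(0.0548 + 0.00198) = 0.238, so δp = 6.34e+07.
Q = p − a + r: δQ = √(δp² + δa² + δr²) = √(4.02e+15 + 1.3e+13 + 1.85e+13) = 6.37e+07

6.37e+07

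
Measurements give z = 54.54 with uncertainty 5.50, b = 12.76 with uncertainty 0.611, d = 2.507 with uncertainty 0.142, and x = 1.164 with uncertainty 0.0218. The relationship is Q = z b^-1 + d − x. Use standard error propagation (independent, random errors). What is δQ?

Let p = z·b^-1 = 4.274. δp/p = √((1·δz/z)² + (-1·δb/b)²) = √(0.0102 + 0.00229) = 0.112, so δp = 0.477.
Q = p + d − x: δQ = √(δp² + δd² + δx²) = √(0.228 + 0.0202 + 0.000475) = 0.498

0.498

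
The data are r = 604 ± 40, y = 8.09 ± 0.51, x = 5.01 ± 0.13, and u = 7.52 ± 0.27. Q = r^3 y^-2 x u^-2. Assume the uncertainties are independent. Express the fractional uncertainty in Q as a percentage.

For a monomial Q ∝ r^3, y^-2, x, u^-2, fractional errors add in quadrature:
  (3·δr/r)² = (3×0.0662)² = 0.0395;  (-2·δy/y)² = (-2×0.0630)² = 0.0159;  (1·δx/x)² = (1×0.0259)² = 0.000673;  (-2·δu/u)² = (-2×0.0359)² = 0.00516
δQ/Q = √(0.0612) = 0.247

24.7%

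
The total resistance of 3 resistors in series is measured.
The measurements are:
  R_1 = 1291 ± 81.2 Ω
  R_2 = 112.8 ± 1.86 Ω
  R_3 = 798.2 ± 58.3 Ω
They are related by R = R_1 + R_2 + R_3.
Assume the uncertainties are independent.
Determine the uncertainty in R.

For a sum/difference, combine absolute errors in quadrature:
  (δR_1)² = 6590;  (δR_2)² = 3.46;  (δR_3)² = 3400
δR = √(10000) = 100.0 Ω

100.0 Ω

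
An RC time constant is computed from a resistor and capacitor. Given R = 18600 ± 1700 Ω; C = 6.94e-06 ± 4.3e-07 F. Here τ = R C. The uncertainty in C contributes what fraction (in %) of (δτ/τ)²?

31.5%

(δτ/τ)² = (1·δR/R)² + (1·δC/C)²
  R term: (1×0.0914)² = 0.00835
  C term: (1×0.0620)² = 0.00384
Total = 0.0122. Share from C = 0.00384/0.0122 = 0.315.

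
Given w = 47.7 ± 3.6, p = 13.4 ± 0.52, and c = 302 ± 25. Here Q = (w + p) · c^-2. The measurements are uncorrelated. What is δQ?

Let u = w + p = 61.1. δu = √(δw² + δp²) = √(13.0 + 0.270) = 3.64, so δu/u = 0.0595.
Q is then a monomial in u, c:
δQ/Q = √((δu/u)² + (-2·δc/c)²) = √(0.00354 + 0.0274) = 0.176
Q = 0.000670, so δQ = 0.176 × 0.000670 = 0.000118.

0.000118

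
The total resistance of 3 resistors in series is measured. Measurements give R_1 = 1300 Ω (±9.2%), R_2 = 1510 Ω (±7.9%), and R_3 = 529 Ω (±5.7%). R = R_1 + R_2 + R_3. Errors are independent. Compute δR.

172 Ω

Sums and differences: (δR)² = Σ (cᵢ δxᵢ)².
  (δR_1)² = 14300;  (δR_2)² = 14200;  (δR_3)² = 909
δR = √(29400) = 172 Ω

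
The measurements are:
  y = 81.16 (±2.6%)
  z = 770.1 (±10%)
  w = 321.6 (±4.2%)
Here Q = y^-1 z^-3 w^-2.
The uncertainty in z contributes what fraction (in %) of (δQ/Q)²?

92.1%

(δQ/Q)² = (-1·δy/y)² + (-3·δz/z)² + (-2·δw/w)²
  y term: (-1×0.0260)² = 0.000676
  z term: (-3×0.100)² = 0.0900
  w term: (-2×0.0420)² = 0.00706
Total = 0.0977. Share from z = 0.0900/0.0977 = 0.921.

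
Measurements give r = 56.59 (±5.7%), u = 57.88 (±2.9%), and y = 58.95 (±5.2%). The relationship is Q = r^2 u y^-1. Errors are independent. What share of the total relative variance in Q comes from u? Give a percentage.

(δQ/Q)² = (2·δr/r)² + (1·δu/u)² + (-1·δy/y)²
  r term: (2×0.0570)² = 0.0130
  u term: (1×0.0290)² = 0.000841
  y term: (-1×0.0520)² = 0.00270
Total = 0.0165. Share from u = 0.000841/0.0165 = 0.0508.

5.08%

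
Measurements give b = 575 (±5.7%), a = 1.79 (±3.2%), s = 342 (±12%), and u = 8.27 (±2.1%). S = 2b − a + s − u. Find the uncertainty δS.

S is a linear combination, so absolute uncertainties add in quadrature:
  (2·δb)² = 4300;  (δa)² = 0.00328;  (δs)² = 1680;  (δu)² = 0.0302
δS = √(5980) = 77.3

77.3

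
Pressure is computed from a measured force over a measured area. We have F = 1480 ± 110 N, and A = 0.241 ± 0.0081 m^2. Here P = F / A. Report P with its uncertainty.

6140 ± 501 Pa

Each factor contributes (exponent × relative error)² to (δP/P)²:
  (1·δF/F)² = (1×0.0743)² = 0.00552;  (-1·δA/A)² = (-1×0.0336)² = 0.00113
δP/P = √(0.00665) = 0.0816
P = 6140 Pa, so δP = 0.0816 × 6140 = 501 Pa.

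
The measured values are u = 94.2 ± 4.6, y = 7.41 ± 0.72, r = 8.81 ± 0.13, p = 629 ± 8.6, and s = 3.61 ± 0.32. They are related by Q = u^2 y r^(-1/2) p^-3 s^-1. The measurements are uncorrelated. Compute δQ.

4.17e-06

Q is a product of powers, so relative uncertainties combine in quadrature:
  (2·δu/u)² = (2×0.0488)² = 0.00954;  (1·δy/y)² = (1×0.0972)² = 0.00944;  (−½·δr/r)² = (-0.5×0.0148)² = 5.44e-05;  (-3·δp/p)² = (-3×0.0137)² = 0.00168;  (-1·δs/s)² = (-1×0.0886)² = 0.00786
δQ/Q = √(0.0286) = 0.169
Q = 2.47e-05, so δQ = 0.169 × 2.47e-05 = 4.17e-06.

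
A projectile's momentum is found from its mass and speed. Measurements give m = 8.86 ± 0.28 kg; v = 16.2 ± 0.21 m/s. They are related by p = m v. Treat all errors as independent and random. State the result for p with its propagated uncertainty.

144 ± 4.90 kg·m/s

Relative error in a monomial: (δp/p)² = Σ (nᵢ · δxᵢ/xᵢ)².
  (1·δm/m)² = (1×0.0316)² = 0.000999;  (1·δv/v)² = (1×0.0130)² = 0.000168
δp/p = √(0.00117) = 0.0342
p = 144 kg·m/s, so δp = 0.0342 × 144 = 4.90 kg·m/s.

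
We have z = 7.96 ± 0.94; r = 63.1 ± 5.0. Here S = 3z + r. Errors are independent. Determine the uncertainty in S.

Each term contributes (cᵢ δxᵢ)² to (δS)²:
  (3·δz)² = 7.95;  (δr)² = 25.0
δS = √(33.0) = 5.74

5.74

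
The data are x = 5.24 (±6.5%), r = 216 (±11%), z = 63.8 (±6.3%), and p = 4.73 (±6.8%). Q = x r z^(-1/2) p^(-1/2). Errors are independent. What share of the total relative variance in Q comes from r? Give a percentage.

65.5%

(δQ/Q)² = (1·δx/x)² + (1·δr/r)² + (−½·δz/z)² + (−½·δp/p)²
  x term: (1×0.0650)² = 0.00423
  r term: (1×0.110)² = 0.0121
  z term: (-0.5×0.0630)² = 0.000992
  p term: (-0.5×0.0680)² = 0.00116
Total = 0.0185. Share from r = 0.0121/0.0185 = 0.655.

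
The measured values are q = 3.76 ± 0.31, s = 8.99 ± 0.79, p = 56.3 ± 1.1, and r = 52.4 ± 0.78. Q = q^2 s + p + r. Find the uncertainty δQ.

23.8

Let w = q^2·s = 127. δw/w = √((2·δq/q)² + (1·δs/s)²) = √(0.0272 + 0.00772) = 0.187, so δw = 23.7.
Q = w + p + r: δQ = √(δw² + δp² + δr²) = √(564 + 1.21 + 0.608) = 23.8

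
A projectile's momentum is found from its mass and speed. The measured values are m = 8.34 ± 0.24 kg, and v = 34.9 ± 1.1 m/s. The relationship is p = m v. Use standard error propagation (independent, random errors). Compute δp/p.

0.0427

For a monomial p ∝ m, v, fractional errors add in quadrature:
  (1·δm/m)² = (1×0.0288)² = 0.000828;  (1·δv/v)² = (1×0.0315)² = 0.000993
δp/p = √(0.00182) = 0.0427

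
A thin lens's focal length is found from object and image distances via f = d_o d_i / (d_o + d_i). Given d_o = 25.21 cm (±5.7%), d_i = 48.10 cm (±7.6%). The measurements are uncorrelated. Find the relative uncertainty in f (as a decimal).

∂f/∂d_o = (d_i/(d_o+d_i))² = 0.430;  ∂f/∂d_i = (d_o/(d_o+d_i))² = 0.118
δf = √((∂f/∂d_o · δd_o)² + (∂f/∂d_i · δd_i)²) = √(0.383 + 0.187) = 0.755 cm
f = 16.54 cm, so δf/f = 0.755/16.54 = 0.0456.

0.0456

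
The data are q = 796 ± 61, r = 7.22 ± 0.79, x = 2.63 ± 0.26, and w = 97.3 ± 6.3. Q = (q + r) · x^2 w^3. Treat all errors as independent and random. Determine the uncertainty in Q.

Let u = q + r = 803. δu = √(δq² + δr²) = √(3720 + 0.624) = 61.0, so δu/u = 0.0760.
Q is then a monomial in u, x, w:
δQ/Q = √((δu/u)² + (2·δx/x)² + (3·δw/w)²) = √(0.00577 + 0.0391 + 0.0377) = 0.287
Q = 5.12e+09, so δQ = 0.287 × 5.12e+09 = 1.47e+09.

1.47e+09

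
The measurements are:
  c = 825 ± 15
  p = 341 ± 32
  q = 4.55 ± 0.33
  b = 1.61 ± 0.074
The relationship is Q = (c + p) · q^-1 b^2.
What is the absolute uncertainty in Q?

Let u = c + p = 1170. δu = √(δc² + δp²) = √(225 + 1020) = 35.3, so δu/u = 0.0303.
Q is then a monomial in u, q, b:
δQ/Q = √((δu/u)² + (-1·δq/q)² + (2·δb/b)²) = √(0.000919 + 0.00526 + 0.00845) = 0.121
Q = 664, so δQ = 0.121 × 664 = 80.3.

80.3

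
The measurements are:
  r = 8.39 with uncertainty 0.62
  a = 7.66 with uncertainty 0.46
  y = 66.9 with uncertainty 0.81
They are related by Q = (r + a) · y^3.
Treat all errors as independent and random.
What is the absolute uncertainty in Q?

2.9e+05

Let u = r + a = 16.1. δu = √(δr² + δa²) = √(0.384 + 0.212) = 0.772, so δu/u = 0.0481.
Q is then a monomial in u, y:
δQ/Q = √((δu/u)² + (3·δy/y)²) = √(0.00231 + 0.00132) = 0.0603
Q = 4.81e+06, so δQ = 0.0603 × 4.81e+06 = 2.9e+05.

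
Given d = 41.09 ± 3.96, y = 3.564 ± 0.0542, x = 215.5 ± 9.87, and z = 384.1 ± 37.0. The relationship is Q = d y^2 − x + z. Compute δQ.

Let p = d·y^2 = 521.9. δp/p = √((1·δd/d)² + (2·δy/y)²) = √(0.00929 + 0.000925) = 0.101, so δp = 52.7.
Q = p − x + z: δQ = √(δp² + δx² + δz²) = √(2780 + 97.4 + 1370) = 65.2

65.2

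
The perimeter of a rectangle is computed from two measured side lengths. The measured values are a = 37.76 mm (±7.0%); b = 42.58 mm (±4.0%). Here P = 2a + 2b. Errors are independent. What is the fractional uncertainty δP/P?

0.0391

Each term contributes (cᵢ δxᵢ)² to (δP)²:
  (2·δa)² = 27.9;  (2·δb)² = 11.6
δP = √(39.5) = 6.29 mm
P = 160.7 mm, so δP/P = 6.29/160.7 = 0.0391.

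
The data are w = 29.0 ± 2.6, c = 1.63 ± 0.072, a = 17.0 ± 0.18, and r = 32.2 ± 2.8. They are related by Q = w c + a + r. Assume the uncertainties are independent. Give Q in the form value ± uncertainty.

96.5 ± 5.49

Let p = w·c = 47.3. δp/p = √((1·δw/w)² + (1·δc/c)²) = √(0.00804 + 0.00195) = 0.0999, so δp = 4.72.
Q = p + a + r: δQ = √(δp² + δa² + δr²) = √(22.3 + 0.0324 + 7.84) = 5.49
Q = 96.5.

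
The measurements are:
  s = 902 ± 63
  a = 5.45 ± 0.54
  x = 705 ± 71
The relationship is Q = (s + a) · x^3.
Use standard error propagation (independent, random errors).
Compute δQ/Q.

Let u = s + a = 907. δu = √(δs² + δa²) = √(3970 + 0.292) = 63.0, so δu/u = 0.0694.
Q is then a monomial in u, x:
δQ/Q = √((δu/u)² + (3·δx/x)²) = √(0.00482 + 0.0913) = 0.310

0.310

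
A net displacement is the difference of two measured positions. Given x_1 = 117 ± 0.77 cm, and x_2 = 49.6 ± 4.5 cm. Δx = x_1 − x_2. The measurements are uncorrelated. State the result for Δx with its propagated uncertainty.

For a sum/difference, combine absolute errors in quadrature:
  (δx_1)² = 0.593;  (δx_2)² = 20.2
δΔx = √(20.8) = 4.57 cm
Δx = 67.4 cm.

67.4 ± 4.57 cm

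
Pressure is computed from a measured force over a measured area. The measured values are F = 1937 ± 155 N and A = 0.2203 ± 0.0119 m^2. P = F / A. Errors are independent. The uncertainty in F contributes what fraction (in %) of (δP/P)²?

(δP/P)² = (1·δF/F)² + (-1·δA/A)²
  F term: (1×0.0800)² = 0.00640
  A term: (-1×0.0540)² = 0.00292
Total = 0.00932. Share from F = 0.00640/0.00932 = 0.687.

68.7%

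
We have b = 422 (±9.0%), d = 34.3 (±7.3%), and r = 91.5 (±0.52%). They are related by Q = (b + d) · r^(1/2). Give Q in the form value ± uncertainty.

4360 ± 364

Let u = b + d = 456. δu = √(δb² + δd²) = √(1440 + 6.27) = 38.1, so δu/u = 0.0834.
Q is then a monomial in u, r:
δQ/Q = √((δu/u)² + (½·δr/r)²) = √(0.00696 + 6.76e-06) = 0.0835
Q = 4360, so δQ = 0.0835 × 4360 = 364.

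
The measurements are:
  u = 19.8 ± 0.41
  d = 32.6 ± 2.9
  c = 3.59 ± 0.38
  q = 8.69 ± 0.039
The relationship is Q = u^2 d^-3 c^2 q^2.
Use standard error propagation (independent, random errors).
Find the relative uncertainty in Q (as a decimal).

0.343

Each factor contributes (exponent × relative error)² to (δQ/Q)²:
  (2·δu/u)² = (2×0.0207)² = 0.00172;  (-3·δd/d)² = (-3×0.0890)² = 0.0712;  (2·δc/c)² = (2×0.106)² = 0.0448;  (2·δq/q)² = (2×0.00449)² = 8.06e-05
δQ/Q = √(0.118) = 0.343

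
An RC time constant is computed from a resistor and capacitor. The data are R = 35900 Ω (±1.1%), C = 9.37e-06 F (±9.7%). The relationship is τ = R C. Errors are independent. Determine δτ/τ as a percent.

9.76%

For a monomial τ ∝ R, C, fractional errors add in quadrature:
  (1·δR/R)² = (1×0.0110)² = 0.000121;  (1·δC/C)² = (1×0.0970)² = 0.00941
δτ/τ = √(0.00953) = 0.0976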